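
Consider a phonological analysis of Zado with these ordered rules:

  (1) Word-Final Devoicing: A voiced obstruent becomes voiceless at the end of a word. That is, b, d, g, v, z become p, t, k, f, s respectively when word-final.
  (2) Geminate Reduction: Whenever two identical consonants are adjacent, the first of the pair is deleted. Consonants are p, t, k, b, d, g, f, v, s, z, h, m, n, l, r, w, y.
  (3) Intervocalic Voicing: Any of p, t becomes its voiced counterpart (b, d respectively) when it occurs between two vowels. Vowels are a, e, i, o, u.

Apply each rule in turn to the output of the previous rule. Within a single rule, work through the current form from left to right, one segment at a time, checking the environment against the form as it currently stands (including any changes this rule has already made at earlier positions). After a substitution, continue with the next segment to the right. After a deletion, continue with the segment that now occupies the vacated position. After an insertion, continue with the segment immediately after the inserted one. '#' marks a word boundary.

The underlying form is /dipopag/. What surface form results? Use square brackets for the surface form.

(1) Word-Final Devoicing: [dipopag] → [dipopak]
(2) Geminate Reduction: no change — [dipopak]
(3) Intervocalic Voicing: [dipopak] → [dibobak]

[dibobak]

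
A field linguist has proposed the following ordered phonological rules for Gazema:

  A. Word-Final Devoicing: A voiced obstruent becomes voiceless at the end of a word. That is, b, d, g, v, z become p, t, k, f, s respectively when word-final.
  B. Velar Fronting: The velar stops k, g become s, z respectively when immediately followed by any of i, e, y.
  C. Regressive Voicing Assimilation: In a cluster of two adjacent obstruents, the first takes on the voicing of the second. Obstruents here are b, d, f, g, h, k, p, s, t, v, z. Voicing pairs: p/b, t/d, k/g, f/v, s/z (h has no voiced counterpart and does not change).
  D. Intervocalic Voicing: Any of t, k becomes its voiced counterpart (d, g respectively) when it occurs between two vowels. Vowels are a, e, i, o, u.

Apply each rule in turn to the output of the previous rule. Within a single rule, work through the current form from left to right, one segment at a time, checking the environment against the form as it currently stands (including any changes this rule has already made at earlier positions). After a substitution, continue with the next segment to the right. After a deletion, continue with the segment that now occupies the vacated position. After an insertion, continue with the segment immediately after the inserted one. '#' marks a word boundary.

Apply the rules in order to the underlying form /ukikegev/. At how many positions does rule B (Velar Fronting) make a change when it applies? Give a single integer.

A Word-Final Devoicing: [ukikegev] → [ukikegef]
B Velar Fronting: [ukikegef] → [usisezef]
C Regressive Voicing Assimilation: no change — [usisezef]
D Intervocalic Voicing: no change — [usisezef]
Rule B changed 3 position(s).

3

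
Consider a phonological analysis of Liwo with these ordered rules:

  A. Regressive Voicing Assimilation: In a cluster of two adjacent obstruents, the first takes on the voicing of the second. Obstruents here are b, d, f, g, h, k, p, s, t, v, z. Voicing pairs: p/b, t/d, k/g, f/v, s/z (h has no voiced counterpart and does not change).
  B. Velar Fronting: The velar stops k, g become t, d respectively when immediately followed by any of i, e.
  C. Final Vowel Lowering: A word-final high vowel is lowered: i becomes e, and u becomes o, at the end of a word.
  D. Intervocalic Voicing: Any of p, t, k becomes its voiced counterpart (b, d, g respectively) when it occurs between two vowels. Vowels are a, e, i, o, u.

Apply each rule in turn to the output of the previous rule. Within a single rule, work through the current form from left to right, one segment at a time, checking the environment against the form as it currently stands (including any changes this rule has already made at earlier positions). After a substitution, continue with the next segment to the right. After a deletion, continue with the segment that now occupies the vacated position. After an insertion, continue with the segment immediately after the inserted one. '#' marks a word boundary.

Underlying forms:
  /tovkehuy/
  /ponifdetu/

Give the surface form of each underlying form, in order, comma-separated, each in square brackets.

/tovkehuy/:
  A Regressive Voicing Assimilation: [tovkehuy] → [tofkehuy]
  B Velar Fronting: [tofkehuy] → [toftehuy]
  C Final Vowel Lowering: no change — [toftehuy]
  D Intervocalic Voicing: no change — [toftehuy]
/ponifdetu/:
  A Regressive Voicing Assimilation: [ponifdetu] → [ponivdetu]
  B Velar Fronting: no change — [ponivdetu]
  C Final Vowel Lowering: [ponivdetu] → [ponivdeto]
  D Intervocalic Voicing: [ponivdeto] → [ponivdedo]

[toftehuy], [ponivdedo]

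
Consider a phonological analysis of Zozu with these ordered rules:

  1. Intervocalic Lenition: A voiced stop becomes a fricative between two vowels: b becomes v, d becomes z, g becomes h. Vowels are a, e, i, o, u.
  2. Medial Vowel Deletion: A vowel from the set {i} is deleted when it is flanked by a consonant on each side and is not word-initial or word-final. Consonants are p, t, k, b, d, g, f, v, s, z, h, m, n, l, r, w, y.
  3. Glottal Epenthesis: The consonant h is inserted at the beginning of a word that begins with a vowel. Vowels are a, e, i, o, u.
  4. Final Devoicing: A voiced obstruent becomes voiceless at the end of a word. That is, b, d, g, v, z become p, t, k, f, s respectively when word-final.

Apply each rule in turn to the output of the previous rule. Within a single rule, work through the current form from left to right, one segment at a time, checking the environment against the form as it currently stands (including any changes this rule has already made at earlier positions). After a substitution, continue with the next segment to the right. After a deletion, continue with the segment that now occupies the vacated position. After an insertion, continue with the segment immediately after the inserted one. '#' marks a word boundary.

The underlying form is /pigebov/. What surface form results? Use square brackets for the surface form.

[phevof]

1 Intervocalic Lenition: [pigebov] → [pihevov]
2 Medial Vowel Deletion: [pihevov] → [phevov]
3 Glottal Epenthesis: no change — [phevov]
4 Final Devoicing: [phevov] → [phevof]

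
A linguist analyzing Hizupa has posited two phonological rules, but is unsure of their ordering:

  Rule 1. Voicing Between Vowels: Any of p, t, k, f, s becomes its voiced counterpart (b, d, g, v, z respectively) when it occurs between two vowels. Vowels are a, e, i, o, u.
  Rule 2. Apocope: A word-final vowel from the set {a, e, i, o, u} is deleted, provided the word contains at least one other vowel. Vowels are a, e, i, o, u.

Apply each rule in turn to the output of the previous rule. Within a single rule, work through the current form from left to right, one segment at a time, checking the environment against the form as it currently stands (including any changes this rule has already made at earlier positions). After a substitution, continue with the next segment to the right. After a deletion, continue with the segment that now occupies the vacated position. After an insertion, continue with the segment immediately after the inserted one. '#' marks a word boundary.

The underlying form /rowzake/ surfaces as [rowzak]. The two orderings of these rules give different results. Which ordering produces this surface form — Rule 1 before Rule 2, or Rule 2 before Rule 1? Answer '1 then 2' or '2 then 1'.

Order 1 then 2:
  1 Voicing Between Vowels: [rowzake] → [rowzage]
  2 Apocope: [rowzage] → [rowzag]
  result: [rowzag]
Order 2 then 1:
  2 Apocope: [rowzake] → [rowzak]
  1 Voicing Between Vowels: no change — [rowzak]
  result: [rowzak]

2 then 1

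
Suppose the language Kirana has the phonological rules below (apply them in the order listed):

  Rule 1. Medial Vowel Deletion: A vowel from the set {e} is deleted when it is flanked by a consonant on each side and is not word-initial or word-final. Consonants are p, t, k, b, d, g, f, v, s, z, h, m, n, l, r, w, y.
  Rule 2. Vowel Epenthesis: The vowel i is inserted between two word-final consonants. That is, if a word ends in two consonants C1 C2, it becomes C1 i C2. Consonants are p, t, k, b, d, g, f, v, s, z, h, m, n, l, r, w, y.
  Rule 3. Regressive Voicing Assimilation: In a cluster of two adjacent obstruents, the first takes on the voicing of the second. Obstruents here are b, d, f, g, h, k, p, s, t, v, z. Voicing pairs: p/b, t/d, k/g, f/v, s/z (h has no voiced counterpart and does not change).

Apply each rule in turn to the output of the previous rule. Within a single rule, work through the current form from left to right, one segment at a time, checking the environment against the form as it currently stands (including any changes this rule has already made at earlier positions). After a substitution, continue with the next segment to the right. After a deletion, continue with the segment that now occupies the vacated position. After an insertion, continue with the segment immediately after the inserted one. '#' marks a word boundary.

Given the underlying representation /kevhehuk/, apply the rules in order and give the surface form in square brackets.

Rule 1 Medial Vowel Deletion: [kevhehuk] → [kvhhuk]
Rule 2 Vowel Epenthesis: no change — [kvhhuk]
Rule 3 Regressive Voicing Assimilation: [kvhhuk] → [gfhhuk]

[gfhhuk]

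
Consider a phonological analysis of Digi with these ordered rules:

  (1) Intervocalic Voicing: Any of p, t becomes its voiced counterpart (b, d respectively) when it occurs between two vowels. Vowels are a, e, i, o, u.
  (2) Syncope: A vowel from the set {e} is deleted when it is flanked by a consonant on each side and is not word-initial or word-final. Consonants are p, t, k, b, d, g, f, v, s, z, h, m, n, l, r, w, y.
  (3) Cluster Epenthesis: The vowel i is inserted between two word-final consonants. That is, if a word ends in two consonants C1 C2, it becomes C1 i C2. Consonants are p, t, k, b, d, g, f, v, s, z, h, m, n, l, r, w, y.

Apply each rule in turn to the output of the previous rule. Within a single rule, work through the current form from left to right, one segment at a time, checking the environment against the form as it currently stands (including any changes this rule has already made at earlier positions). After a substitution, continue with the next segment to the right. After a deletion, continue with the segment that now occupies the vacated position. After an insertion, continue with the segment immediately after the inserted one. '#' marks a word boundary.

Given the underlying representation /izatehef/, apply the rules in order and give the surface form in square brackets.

(1) Intervocalic Voicing: [izatehef] → [izadehef]
(2) Syncope: [izadehef] → [izadhf]
(3) Cluster Epenthesis: [izadhf] → [izadhif]

[izadhif]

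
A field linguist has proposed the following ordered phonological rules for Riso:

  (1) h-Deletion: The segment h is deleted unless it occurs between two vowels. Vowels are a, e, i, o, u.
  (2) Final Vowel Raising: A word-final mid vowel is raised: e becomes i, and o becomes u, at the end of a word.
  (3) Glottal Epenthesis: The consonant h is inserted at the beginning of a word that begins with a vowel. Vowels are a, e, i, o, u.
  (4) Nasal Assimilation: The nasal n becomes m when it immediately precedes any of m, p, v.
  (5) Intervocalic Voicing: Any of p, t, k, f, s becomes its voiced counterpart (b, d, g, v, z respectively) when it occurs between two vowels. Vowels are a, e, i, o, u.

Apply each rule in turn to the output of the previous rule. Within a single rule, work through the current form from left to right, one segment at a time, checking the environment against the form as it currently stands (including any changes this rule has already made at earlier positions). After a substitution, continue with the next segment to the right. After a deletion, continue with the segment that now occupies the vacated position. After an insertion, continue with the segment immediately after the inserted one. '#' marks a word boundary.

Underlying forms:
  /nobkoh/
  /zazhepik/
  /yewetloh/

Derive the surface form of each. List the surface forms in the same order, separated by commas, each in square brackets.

/nobkoh/:
  (1) h-Deletion: [nobkoh] → [nobko]
  (2) Final Vowel Raising: [nobko] → [nobku]
  (3) Glottal Epenthesis: no change — [nobku]
  (4) Nasal Assimilation: no change — [nobku]
  (5) Intervocalic Voicing: no change — [nobku]
/zazhepik/:
  (1) h-Deletion: [zazhepik] → [zazepik]
  (2) Final Vowel Raising: no change — [zazepik]
  (3) Glottal Epenthesis: no change — [zazepik]
  (4) Nasal Assimilation: no change — [zazepik]
  (5) Intervocalic Voicing: [zazepik] → [zazebik]
/yewetloh/:
  (1) h-Deletion: [yewetloh] → [yewetlo]
  (2) Final Vowel Raising: [yewetlo] → [yewetlu]
  (3) Glottal Epenthesis: no change — [yewetlu]
  (4) Nasal Assimilation: no change — [yewetlu]
  (5) Intervocalic Voicing: no change — [yewetlu]

[nobku], [zazebik], [yewetlu]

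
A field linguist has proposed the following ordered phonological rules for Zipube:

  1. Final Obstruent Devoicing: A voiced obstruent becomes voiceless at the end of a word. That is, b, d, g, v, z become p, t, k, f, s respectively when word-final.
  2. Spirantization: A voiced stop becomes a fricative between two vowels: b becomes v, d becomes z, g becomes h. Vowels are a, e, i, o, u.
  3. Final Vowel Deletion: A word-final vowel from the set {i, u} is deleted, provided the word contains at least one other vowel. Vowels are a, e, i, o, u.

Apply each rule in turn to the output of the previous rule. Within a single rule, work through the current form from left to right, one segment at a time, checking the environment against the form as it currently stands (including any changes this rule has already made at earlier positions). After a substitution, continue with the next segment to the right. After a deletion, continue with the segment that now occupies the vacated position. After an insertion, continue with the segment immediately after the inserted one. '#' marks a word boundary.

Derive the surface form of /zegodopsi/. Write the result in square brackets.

1 Final Obstruent Devoicing: no change — [zegodopsi]
2 Spirantization: [zegodopsi] → [zehozopsi]
3 Final Vowel Deletion: [zehozopsi] → [zehozops]

[zehozops]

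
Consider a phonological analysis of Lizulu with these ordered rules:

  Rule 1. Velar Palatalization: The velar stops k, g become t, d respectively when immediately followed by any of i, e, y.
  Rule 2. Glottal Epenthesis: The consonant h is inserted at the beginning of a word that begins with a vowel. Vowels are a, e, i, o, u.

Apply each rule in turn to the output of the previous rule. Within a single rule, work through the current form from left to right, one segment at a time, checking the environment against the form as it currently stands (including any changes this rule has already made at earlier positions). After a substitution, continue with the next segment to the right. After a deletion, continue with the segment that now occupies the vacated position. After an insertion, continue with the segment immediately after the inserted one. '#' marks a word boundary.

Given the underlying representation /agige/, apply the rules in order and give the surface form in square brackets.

[hadide]

Rule 1 Velar Palatalization: [agige] → [adide]
Rule 2 Glottal Epenthesis: [adide] → [hadide]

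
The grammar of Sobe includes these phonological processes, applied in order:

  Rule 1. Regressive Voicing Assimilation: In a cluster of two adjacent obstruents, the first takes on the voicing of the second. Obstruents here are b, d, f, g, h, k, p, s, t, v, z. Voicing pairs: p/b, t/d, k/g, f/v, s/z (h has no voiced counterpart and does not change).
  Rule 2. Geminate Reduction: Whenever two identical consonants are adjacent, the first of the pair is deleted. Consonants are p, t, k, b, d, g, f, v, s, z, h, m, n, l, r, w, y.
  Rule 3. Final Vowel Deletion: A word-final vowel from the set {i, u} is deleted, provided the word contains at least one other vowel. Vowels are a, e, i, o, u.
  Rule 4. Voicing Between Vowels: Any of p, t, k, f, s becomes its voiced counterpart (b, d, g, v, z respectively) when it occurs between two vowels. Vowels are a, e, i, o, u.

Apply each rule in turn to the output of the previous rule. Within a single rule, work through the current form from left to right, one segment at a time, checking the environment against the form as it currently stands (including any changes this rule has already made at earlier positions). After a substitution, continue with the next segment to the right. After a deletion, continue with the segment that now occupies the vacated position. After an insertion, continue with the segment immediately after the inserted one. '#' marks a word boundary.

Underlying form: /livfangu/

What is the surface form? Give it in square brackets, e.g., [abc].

Rule 1 Regressive Voicing Assimilation: [livfangu] → [liffangu]
Rule 2 Geminate Reduction: [liffangu] → [lifangu]
Rule 3 Final Vowel Deletion: [lifangu] → [lifang]
Rule 4 Voicing Between Vowels: [lifang] → [livang]

[livang]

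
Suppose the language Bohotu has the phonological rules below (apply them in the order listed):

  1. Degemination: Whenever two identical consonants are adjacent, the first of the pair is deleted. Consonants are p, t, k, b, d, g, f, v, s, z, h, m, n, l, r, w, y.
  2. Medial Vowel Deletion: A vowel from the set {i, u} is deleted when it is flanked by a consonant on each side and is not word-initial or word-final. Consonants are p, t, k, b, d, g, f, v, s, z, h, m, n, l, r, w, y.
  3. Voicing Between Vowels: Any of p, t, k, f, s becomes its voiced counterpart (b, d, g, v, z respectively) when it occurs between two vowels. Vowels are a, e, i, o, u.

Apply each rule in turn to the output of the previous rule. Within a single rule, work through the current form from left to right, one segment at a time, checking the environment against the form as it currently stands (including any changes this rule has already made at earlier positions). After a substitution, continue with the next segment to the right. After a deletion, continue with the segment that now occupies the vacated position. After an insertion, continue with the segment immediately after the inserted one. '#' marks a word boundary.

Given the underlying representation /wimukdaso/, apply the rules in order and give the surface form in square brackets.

1 Degemination: no change — [wimukdaso]
2 Medial Vowel Deletion: [wimukdaso] → [wmkdaso]
3 Voicing Between Vowels: [wmkdaso] → [wmkdazo]

[wmkdazo]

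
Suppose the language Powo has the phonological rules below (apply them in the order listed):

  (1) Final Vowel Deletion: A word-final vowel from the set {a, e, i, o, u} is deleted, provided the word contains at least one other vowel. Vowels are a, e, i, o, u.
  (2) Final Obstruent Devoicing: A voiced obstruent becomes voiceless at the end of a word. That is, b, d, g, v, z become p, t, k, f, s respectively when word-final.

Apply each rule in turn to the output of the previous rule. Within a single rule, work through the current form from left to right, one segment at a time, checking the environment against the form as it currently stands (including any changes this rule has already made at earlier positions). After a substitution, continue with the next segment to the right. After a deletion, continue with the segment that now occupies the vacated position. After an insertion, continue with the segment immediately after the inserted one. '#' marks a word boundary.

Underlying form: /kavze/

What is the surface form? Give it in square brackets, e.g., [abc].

[kavs]

(1) Final Vowel Deletion: [kavze] → [kavz]
(2) Final Obstruent Devoicing: [kavz] → [kavs]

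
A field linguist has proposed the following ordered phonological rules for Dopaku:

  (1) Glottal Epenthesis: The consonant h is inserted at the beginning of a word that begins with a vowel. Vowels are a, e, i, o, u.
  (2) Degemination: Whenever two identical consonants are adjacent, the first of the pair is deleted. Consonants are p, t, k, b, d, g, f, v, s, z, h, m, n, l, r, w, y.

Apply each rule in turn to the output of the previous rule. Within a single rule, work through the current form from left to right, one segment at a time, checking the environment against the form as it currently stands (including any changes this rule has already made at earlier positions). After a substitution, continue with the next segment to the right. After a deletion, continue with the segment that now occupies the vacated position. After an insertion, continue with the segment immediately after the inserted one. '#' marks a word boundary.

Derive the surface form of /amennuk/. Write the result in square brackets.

(1) Glottal Epenthesis: [amennuk] → [hamennuk]
(2) Degemination: [hamennuk] → [hamenuk]

[hamenuk]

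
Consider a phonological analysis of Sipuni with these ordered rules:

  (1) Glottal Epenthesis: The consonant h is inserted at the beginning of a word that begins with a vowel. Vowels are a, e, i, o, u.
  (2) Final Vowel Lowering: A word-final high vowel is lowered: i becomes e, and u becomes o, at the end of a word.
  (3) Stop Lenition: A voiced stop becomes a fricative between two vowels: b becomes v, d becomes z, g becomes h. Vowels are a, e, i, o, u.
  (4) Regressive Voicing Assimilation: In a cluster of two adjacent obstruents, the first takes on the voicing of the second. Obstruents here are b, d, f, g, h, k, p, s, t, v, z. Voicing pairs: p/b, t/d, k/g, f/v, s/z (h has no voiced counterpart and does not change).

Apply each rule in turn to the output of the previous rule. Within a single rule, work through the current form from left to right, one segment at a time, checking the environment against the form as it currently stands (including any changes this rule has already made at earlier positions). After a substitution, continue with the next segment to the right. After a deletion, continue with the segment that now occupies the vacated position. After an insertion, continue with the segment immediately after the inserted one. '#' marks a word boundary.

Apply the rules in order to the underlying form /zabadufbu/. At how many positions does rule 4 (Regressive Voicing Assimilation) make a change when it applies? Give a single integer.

(1) Glottal Epenthesis: no change — [zabadufbu]
(2) Final Vowel Lowering: [zabadufbu] → [zabadufbo]
(3) Stop Lenition: [zabadufbo] → [zavazufbo]
(4) Regressive Voicing Assimilation: [zavazufbo] → [zavazuvbo]
Rule 4 changed 1 position(s).

1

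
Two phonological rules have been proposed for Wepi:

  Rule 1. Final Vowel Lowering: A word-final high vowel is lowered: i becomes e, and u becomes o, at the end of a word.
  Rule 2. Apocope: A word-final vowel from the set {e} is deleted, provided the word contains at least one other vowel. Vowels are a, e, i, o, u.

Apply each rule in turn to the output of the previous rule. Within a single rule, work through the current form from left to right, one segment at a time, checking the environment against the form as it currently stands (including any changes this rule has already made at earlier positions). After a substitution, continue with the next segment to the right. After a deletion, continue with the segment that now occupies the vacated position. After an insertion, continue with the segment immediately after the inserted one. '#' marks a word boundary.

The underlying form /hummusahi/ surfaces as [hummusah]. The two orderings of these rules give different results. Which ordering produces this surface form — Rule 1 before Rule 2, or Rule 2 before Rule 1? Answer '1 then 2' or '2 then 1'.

1 then 2

Order 1 then 2:
  1 Final Vowel Lowering: [hummusahi] → [hummusahe]
  2 Apocope: [hummusahe] → [hummusah]
  result: [hummusah]
Order 2 then 1:
  2 Apocope: no change — [hummusahi]
  1 Final Vowel Lowering: [hummusahi] → [hummusahe]
  result: [hummusahe]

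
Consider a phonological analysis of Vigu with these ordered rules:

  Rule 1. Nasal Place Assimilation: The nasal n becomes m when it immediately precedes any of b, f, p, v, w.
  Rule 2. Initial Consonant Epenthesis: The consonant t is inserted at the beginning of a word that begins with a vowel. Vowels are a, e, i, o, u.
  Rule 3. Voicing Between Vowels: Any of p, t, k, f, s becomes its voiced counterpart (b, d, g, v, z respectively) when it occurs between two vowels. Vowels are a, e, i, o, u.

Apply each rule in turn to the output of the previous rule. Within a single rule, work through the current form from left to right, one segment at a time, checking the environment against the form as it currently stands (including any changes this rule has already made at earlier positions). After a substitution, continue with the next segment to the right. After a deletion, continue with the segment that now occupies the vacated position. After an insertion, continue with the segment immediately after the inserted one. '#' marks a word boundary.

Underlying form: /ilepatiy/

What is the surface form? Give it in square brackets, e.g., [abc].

[tilebadiy]

Rule 1 Nasal Place Assimilation: no change — [ilepatiy]
Rule 2 Initial Consonant Epenthesis: [ilepatiy] → [tilepatiy]
Rule 3 Voicing Between Vowels: [tilepatiy] → [tilebadiy]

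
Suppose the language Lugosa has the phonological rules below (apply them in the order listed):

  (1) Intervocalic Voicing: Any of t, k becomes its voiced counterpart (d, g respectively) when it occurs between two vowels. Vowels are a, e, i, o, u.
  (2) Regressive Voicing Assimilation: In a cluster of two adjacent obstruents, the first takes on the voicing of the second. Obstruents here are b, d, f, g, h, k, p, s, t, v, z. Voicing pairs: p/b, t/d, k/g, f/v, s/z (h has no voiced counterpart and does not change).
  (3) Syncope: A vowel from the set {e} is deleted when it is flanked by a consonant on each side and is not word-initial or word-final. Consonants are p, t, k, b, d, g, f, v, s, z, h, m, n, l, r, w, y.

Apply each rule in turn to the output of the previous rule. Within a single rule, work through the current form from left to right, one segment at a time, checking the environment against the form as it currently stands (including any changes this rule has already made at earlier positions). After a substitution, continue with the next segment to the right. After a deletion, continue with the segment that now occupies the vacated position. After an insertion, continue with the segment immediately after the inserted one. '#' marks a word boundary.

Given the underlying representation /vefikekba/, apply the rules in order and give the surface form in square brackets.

(1) Intervocalic Voicing: [vefikekba] → [vefigekba]
(2) Regressive Voicing Assimilation: [vefigekba] → [vefigegba]
(3) Syncope: [vefigegba] → [vfiggba]

[vfiggba]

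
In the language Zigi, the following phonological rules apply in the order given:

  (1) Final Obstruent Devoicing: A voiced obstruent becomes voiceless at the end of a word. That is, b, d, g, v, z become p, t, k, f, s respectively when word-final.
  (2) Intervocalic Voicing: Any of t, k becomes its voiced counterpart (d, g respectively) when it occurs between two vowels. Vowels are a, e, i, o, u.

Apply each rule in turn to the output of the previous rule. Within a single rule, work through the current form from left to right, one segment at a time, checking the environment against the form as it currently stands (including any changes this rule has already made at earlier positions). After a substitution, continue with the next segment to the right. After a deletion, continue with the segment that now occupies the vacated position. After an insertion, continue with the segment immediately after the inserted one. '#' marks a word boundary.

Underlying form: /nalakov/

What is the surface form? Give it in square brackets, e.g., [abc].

[nalagof]

(1) Final Obstruent Devoicing: [nalakov] → [nalakof]
(2) Intervocalic Voicing: [nalakof] → [nalagof]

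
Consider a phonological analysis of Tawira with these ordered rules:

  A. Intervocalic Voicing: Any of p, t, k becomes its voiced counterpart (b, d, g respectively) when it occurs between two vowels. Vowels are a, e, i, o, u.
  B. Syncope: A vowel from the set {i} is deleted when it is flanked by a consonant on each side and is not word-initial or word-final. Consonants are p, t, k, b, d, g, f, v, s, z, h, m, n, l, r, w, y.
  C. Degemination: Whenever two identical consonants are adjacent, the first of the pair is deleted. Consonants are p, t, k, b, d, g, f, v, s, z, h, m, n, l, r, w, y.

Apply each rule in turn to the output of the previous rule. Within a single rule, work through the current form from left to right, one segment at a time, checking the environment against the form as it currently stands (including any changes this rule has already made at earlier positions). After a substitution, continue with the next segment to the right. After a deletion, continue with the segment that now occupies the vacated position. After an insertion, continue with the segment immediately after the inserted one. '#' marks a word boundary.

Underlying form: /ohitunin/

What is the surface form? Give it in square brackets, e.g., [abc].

[ohdun]

A Intervocalic Voicing: [ohitunin] → [ohidunin]
B Syncope: [ohidunin] → [ohdunn]
C Degemination: [ohdunn] → [ohdun]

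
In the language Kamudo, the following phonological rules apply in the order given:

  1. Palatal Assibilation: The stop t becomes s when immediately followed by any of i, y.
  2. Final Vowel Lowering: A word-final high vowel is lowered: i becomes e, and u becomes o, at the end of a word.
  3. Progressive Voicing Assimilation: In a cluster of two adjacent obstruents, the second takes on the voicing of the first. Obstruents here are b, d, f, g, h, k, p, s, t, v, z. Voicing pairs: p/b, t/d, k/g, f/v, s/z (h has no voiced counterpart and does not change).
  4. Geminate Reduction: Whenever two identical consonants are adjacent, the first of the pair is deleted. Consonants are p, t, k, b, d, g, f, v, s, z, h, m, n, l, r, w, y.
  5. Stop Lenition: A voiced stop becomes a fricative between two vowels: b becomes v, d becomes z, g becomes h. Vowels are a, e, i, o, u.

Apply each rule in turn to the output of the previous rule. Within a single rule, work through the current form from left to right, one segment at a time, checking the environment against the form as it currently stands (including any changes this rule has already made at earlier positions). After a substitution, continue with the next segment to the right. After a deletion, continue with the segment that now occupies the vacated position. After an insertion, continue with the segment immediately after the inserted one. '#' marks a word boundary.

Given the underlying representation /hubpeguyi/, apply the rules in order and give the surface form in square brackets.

1 Palatal Assibilation: no change — [hubpeguyi]
2 Final Vowel Lowering: [hubpeguyi] → [hubpeguye]
3 Progressive Voicing Assimilation: [hubpeguye] → [hubbeguye]
4 Geminate Reduction: [hubbeguye] → [hubeguye]
5 Stop Lenition: [hubeguye] → [huvehuye]

[huvehuye]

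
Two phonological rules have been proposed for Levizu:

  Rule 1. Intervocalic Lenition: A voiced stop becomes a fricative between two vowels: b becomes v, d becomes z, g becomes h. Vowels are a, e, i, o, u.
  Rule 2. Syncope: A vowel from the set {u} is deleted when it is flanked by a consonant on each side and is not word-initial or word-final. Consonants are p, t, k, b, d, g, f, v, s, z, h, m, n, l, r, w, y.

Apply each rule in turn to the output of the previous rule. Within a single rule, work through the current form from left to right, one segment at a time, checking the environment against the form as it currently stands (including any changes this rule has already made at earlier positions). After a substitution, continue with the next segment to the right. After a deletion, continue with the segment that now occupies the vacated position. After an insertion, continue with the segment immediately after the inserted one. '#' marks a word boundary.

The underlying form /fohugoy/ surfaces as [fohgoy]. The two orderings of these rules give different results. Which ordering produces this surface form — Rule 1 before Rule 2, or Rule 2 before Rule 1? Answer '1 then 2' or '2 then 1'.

2 then 1

Order 1 then 2:
  1 Intervocalic Lenition: [fohugoy] → [fohuhoy]
  2 Syncope: [fohuhoy] → [fohhoy]
  result: [fohhoy]
Order 2 then 1:
  2 Syncope: [fohugoy] → [fohgoy]
  1 Intervocalic Lenition: no change — [fohgoy]
  result: [fohgoy]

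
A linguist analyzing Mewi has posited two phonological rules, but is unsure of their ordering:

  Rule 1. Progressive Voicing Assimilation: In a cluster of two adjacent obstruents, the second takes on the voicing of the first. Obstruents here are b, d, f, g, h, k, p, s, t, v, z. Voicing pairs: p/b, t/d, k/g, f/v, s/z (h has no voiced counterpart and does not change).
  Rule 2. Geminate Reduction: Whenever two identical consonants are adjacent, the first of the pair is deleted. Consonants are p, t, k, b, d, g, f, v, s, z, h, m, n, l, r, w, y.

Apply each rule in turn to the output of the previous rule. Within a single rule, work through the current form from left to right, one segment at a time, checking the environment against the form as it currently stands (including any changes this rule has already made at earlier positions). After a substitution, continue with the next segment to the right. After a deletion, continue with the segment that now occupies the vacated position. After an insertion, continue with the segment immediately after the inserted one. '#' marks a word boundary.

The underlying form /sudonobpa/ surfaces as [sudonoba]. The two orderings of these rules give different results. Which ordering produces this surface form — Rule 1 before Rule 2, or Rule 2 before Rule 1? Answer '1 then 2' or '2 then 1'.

Order 1 then 2:
  1 Progressive Voicing Assimilation: [sudonobpa] → [sudonobba]
  2 Geminate Reduction: [sudonobba] → [sudonoba]
  result: [sudonoba]
Order 2 then 1:
  2 Geminate Reduction: no change — [sudonobpa]
  1 Progressive Voicing Assimilation: [sudonobpa] → [sudonobba]
  result: [sudonobba]

1 then 2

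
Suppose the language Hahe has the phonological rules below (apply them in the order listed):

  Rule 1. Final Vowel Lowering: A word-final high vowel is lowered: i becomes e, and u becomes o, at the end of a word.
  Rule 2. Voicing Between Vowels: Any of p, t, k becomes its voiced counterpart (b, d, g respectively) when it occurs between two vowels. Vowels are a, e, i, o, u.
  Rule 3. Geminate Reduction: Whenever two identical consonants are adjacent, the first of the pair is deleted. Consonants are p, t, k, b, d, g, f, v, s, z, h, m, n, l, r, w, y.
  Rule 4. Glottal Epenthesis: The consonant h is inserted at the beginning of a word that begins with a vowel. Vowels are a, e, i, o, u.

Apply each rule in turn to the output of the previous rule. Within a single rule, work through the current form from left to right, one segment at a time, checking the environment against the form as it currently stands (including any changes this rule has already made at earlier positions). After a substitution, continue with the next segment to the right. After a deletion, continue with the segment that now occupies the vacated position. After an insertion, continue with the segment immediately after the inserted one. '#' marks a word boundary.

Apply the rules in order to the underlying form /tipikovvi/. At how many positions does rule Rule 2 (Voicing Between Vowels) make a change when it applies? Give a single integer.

2

Rule 1 Final Vowel Lowering: [tipikovvi] → [tipikovve]
Rule 2 Voicing Between Vowels: [tipikovve] → [tibigovve]
Rule 3 Geminate Reduction: [tibigovve] → [tibigove]
Rule 4 Glottal Epenthesis: no change — [tibigove]
Rule Rule 2 changed 2 position(s).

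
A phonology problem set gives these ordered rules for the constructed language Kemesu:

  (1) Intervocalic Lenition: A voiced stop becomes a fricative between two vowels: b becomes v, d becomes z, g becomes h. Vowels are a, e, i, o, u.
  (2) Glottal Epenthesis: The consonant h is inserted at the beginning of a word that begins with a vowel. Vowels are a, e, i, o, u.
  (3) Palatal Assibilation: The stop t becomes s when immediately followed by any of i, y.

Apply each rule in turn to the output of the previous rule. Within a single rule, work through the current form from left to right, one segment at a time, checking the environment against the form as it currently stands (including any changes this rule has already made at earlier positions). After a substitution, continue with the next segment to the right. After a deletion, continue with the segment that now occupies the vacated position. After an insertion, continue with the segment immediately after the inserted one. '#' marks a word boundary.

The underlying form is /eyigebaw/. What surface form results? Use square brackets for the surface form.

(1) Intervocalic Lenition: [eyigebaw] → [eyihevaw]
(2) Glottal Epenthesis: [eyihevaw] → [heyihevaw]
(3) Palatal Assibilation: no change — [heyihevaw]

[heyihevaw]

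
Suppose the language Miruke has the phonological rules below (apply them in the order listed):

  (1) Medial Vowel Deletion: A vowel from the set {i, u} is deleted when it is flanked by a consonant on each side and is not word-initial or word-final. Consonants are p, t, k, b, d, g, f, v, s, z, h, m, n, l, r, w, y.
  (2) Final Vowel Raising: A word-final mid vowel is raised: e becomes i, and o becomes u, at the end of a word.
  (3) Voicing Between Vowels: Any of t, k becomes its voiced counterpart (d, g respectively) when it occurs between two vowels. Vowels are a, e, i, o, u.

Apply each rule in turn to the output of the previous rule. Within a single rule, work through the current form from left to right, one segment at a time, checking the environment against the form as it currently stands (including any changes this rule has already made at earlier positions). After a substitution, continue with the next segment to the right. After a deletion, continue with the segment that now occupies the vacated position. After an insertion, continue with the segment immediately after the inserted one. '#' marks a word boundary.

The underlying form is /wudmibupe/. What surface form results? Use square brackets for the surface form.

(1) Medial Vowel Deletion: [wudmibupe] → [wdmbpe]
(2) Final Vowel Raising: [wdmbpe] → [wdmbpi]
(3) Voicing Between Vowels: no change — [wdmbpi]

[wdmbpi]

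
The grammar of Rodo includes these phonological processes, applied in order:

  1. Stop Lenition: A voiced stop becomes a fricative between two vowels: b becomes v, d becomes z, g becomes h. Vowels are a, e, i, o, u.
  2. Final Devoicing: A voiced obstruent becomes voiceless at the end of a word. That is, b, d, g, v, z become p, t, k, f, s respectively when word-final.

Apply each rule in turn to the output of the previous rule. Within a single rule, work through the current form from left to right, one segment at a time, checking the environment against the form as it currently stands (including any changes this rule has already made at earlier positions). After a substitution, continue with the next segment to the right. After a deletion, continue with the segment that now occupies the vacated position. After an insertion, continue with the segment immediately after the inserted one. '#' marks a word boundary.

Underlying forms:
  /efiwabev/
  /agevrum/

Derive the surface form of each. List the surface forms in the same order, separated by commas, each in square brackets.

[efiwavef], [ahevrum]

/efiwabev/:
  1 Stop Lenition: [efiwabev] → [efiwavev]
  2 Final Devoicing: [efiwavev] → [efiwavef]
/agevrum/:
  1 Stop Lenition: [agevrum] → [ahevrum]
  2 Final Devoicing: no change — [ahevrum]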